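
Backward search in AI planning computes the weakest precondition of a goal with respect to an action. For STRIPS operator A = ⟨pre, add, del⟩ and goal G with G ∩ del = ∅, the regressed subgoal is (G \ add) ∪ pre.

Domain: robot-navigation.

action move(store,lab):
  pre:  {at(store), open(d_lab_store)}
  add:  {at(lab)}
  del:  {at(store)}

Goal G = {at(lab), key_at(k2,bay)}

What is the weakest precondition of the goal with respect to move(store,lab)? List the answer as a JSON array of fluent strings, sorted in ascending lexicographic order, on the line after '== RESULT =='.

Compute (G \ add) ∪ pre:
  G ∩ del = {}  (empty — regression defined)
  G \ add = {at(lab), key_at(k2,bay)} \ {at(lab)} = {key_at(k2,bay)}
  ∪ pre   = {key_at(k2,bay)} ∪ {at(store), open(d_lab_store)}
          = {at(store), key_at(k2,bay), open(d_lab_store)}

== RESULT ==
["at(store)", "key_at(k2,bay)", "open(d_lab_store)"]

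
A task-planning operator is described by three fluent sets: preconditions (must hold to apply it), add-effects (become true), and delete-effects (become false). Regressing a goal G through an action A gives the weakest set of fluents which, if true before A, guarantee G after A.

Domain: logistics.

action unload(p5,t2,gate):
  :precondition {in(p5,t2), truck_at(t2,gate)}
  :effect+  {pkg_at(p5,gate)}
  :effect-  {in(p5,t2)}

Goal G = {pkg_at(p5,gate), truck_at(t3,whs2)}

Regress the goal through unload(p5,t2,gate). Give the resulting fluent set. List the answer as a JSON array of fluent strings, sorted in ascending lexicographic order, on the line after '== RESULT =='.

Compute (G \ add) ∪ pre:
  G ∩ del = {}  (empty — regression defined)
  G \ add = {pkg_at(p5,gate), truck_at(t3,whs2)} \ {pkg_at(p5,gate)} = {truck_at(t3,whs2)}
  ∪ pre   = {truck_at(t3,whs2)} ∪ {in(p5,t2), truck_at(t2,gate)}
          = {in(p5,t2), truck_at(t2,gate), truck_at(t3,whs2)}

== RESULT ==
["in(p5,t2)", "truck_at(t2,gate)", "truck_at(t3,whs2)"]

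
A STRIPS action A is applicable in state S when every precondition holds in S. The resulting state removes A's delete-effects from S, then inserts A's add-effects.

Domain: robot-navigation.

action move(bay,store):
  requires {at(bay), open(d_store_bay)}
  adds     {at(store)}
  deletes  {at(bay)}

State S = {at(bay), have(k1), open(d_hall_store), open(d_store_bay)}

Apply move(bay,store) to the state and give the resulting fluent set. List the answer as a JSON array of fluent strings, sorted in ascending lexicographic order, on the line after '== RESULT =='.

Progress:
  pre ⊆ S: {at(bay), open(d_store_bay)} ⊆ S  — applicable
  S \ del = {have(k1), open(d_hall_store), open(d_store_bay)}
  ∪ add   = {at(store), have(k1), open(d_hall_store), open(d_store_bay)}

== RESULT ==
["at(store)", "have(k1)", "open(d_hall_store)", "open(d_store_bay)"]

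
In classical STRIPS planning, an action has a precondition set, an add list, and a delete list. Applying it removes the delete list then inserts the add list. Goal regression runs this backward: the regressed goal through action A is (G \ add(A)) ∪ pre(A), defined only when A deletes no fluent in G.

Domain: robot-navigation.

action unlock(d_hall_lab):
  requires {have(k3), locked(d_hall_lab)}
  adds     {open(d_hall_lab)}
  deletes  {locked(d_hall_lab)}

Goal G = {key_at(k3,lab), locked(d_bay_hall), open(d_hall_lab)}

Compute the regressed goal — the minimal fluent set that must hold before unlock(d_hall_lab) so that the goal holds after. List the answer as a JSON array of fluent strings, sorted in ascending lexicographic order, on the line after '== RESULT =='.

Regress:
  G ∩ del = {}  (empty — regression defined)
  G \ add = {key_at(k3,lab), locked(d_bay_hall), open(d_hall_lab)} \ {open(d_hall_lab)} = {key_at(k3,lab), locked(d_bay_hall)}
  ∪ pre   = {key_at(k3,lab), locked(d_bay_hall)} ∪ {have(k3), locked(d_hall_lab)}
          = {have(k3), key_at(k3,lab), locked(d_bay_hall), locked(d_hall_lab)}

== RESULT ==
["have(k3)", "key_at(k3,lab)", "locked(d_bay_hall)", "locked(d_hall_lab)"]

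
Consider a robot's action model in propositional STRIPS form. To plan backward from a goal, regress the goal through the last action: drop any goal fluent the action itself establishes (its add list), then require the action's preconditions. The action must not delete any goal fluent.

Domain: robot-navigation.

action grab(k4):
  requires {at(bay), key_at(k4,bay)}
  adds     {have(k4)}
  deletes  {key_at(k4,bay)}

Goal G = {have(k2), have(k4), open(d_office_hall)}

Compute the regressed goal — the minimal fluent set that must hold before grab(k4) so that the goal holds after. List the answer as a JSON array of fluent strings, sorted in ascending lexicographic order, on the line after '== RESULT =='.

Compute (G \ add) ∪ pre:
  G ∩ del = {}  (empty — regression defined)
  G \ add = {have(k2), have(k4), open(d_office_hall)} \ {have(k4)} = {have(k2), open(d_office_hall)}
  ∪ pre   = {have(k2), open(d_office_hall)} ∪ {at(bay), key_at(k4,bay)}
          = {at(bay), have(k2), key_at(k4,bay), open(d_office_hall)}

== RESULT ==
["at(bay)", "have(k2)", "key_at(k4,bay)", "open(d_office_hall)"]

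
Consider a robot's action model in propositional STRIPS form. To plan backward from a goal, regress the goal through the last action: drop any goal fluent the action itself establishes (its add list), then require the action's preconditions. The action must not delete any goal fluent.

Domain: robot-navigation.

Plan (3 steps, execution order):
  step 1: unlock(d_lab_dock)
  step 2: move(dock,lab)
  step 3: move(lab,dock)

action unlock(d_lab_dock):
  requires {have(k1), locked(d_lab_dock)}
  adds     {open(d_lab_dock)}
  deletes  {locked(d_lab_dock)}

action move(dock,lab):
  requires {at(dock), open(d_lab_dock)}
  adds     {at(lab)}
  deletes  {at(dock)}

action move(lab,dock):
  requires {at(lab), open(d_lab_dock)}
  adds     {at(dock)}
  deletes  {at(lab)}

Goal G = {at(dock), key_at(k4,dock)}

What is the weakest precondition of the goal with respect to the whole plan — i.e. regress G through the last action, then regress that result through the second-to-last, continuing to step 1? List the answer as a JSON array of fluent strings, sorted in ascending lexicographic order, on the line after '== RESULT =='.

Work backward from the goal:
  through step 3 (move(lab,dock)): drop {at(dock)}, keep {key_at(k4,dock)}, require {at(lab), open(d_lab_dock)}
    → {at(lab), key_at(k4,dock), open(d_lab_dock)}
  through step 2 (move(dock,lab)): drop {at(lab)}, keep {key_at(k4,dock), open(d_lab_dock)}, require {at(dock), open(d_lab_dock)}
    → {at(dock), key_at(k4,dock), open(d_lab_dock)}
  through step 1 (unlock(d_lab_dock)): drop {open(d_lab_dock)}, keep {at(dock), key_at(k4,dock)}, require {have(k1), locked(d_lab_dock)}
    → {at(dock), have(k1), key_at(k4,dock), locked(d_lab_dock)}

== RESULT ==
["at(dock)", "have(k1)", "key_at(k4,dock)", "locked(d_lab_dock)"]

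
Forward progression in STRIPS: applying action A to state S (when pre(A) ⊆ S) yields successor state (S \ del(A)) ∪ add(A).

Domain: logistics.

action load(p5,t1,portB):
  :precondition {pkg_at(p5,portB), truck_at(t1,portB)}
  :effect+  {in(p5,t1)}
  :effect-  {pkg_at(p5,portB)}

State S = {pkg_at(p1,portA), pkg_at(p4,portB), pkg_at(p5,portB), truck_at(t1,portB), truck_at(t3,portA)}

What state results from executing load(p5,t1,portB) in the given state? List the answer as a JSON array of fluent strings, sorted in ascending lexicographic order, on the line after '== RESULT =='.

Progress:
  pre ⊆ S: {pkg_at(p5,portB), truck_at(t1,portB)} ⊆ S  — applicable
  S \ del = {pkg_at(p1,portA), pkg_at(p4,portB), truck_at(t1,portB), truck_at(t3,portA)}
  ∪ add   = {in(p5,t1), pkg_at(p1,portA), pkg_at(p4,portB), truck_at(t1,portB), truck_at(t3,portA)}

== RESULT ==
["in(p5,t1)", "pkg_at(p1,portA)", "pkg_at(p4,portB)", "truck_at(t1,portB)", "truck_at(t3,portA)"]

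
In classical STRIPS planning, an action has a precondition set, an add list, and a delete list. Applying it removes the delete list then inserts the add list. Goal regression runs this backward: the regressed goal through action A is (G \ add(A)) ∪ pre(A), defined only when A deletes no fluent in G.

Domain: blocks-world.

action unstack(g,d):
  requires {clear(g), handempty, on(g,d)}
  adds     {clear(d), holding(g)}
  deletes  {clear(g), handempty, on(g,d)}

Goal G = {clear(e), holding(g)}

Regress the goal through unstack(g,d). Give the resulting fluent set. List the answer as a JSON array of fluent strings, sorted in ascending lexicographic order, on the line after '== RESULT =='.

Compute (G \ add) ∪ pre:
  G ∩ del = {}  (empty — regression defined)
  G \ add = {clear(e), holding(g)} \ {clear(d), holding(g)} = {clear(e)}
  ∪ pre   = {clear(e)} ∪ {clear(g), handempty, on(g,d)}
          = {clear(e), clear(g), handempty, on(g,d)}

== RESULT ==
["clear(e)", "clear(g)", "handempty", "on(g,d)"]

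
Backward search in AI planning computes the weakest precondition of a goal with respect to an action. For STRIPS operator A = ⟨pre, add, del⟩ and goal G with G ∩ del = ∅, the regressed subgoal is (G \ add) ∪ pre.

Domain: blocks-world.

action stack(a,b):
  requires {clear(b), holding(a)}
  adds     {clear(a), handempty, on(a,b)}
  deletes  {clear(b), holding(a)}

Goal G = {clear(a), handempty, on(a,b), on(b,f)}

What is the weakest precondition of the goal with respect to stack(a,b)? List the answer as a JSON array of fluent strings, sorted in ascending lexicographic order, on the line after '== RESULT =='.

Regress:
  G ∩ del = {}  (empty — regression defined)
  G \ add = {clear(a), handempty, on(a,b), on(b,f)} \ {clear(a), handempty, on(a,b)} = {on(b,f)}
  ∪ pre   = {on(b,f)} ∪ {clear(b), holding(a)}
          = {clear(b), holding(a), on(b,f)}

== RESULT ==
["clear(b)", "holding(a)", "on(b,f)"]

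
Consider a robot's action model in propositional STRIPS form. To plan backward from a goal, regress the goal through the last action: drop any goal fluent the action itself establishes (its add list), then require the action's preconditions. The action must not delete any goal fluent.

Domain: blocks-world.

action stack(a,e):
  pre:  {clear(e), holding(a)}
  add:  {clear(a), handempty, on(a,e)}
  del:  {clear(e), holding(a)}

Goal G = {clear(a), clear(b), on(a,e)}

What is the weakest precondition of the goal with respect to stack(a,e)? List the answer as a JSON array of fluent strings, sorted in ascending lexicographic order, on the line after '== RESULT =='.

Compute (G \ add) ∪ pre:
  G ∩ del = {}  (empty — regression defined)
  G \ add = {clear(a), clear(b), on(a,e)} \ {clear(a), handempty, on(a,e)} = {clear(b)}
  ∪ pre   = {clear(b)} ∪ {clear(e), holding(a)}
          = {clear(b), clear(e), holding(a)}

== RESULT ==
["clear(b)", "clear(e)", "holding(a)"]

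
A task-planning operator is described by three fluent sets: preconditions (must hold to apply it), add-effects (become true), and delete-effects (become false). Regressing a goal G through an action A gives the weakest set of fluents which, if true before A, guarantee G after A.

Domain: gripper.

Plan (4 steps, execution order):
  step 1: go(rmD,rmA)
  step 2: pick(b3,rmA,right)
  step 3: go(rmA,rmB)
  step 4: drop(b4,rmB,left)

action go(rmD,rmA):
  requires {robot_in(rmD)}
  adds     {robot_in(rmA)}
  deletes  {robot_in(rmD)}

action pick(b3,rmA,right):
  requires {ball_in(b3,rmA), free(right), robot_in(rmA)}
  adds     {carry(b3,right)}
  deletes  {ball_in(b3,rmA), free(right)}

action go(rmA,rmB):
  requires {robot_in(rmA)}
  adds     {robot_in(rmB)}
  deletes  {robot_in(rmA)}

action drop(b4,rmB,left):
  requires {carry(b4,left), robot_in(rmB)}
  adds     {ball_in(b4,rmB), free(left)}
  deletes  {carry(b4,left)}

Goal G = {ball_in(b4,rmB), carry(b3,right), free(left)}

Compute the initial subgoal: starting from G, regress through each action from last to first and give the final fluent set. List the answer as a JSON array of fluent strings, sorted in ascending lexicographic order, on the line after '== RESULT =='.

Work backward from the goal:
  through step 4 (drop(b4,rmB,left)): drop {ball_in(b4,rmB), free(left)}, keep {carry(b3,right)}, require {carry(b4,left), robot_in(rmB)}
    → {carry(b3,right), carry(b4,left), robot_in(rmB)}
  through step 3 (go(rmA,rmB)): drop {robot_in(rmB)}, keep {carry(b3,right), carry(b4,left)}, require {robot_in(rmA)}
    → {carry(b3,right), carry(b4,left), robot_in(rmA)}
  through step 2 (pick(b3,rmA,right)): drop {carry(b3,right)}, keep {carry(b4,left), robot_in(rmA)}, require {ball_in(b3,rmA), free(right), robot_in(rmA)}
    → {ball_in(b3,rmA), carry(b4,left), free(right), robot_in(rmA)}
  through step 1 (go(rmD,rmA)): drop {robot_in(rmA)}, keep {ball_in(b3,rmA), carry(b4,left), free(right)}, require {robot_in(rmD)}
    → {ball_in(b3,rmA), carry(b4,left), free(right), robot_in(rmD)}

== RESULT ==
["ball_in(b3,rmA)", "carry(b4,left)", "free(right)", "robot_in(rmD)"]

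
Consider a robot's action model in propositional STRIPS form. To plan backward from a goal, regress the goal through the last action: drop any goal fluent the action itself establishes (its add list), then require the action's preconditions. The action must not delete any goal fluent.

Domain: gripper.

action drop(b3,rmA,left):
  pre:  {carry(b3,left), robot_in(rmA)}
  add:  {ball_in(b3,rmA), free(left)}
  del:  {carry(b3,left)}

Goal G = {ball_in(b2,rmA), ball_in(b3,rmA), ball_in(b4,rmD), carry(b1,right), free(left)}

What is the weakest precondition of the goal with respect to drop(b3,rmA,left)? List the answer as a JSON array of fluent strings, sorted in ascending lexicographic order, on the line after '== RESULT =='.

Compute (G \ add) ∪ pre:
  G ∩ del = {}  (empty — regression defined)
  G \ add = {ball_in(b2,rmA), ball_in(b3,rmA), ball_in(b4,rmD), carry(b1,right), free(left)} \ {ball_in(b3,rmA), free(left)} = {ball_in(b2,rmA), ball_in(b4,rmD), carry(b1,right)}
  ∪ pre   = {ball_in(b2,rmA), ball_in(b4,rmD), carry(b1,right)} ∪ {carry(b3,left), robot_in(rmA)}
          = {ball_in(b2,rmA), ball_in(b4,rmD), carry(b1,right), carry(b3,left), robot_in(rmA)}

== RESULT ==
["ball_in(b2,rmA)", "ball_in(b4,rmD)", "carry(b1,right)", "carry(b3,left)", "robot_in(rmA)"]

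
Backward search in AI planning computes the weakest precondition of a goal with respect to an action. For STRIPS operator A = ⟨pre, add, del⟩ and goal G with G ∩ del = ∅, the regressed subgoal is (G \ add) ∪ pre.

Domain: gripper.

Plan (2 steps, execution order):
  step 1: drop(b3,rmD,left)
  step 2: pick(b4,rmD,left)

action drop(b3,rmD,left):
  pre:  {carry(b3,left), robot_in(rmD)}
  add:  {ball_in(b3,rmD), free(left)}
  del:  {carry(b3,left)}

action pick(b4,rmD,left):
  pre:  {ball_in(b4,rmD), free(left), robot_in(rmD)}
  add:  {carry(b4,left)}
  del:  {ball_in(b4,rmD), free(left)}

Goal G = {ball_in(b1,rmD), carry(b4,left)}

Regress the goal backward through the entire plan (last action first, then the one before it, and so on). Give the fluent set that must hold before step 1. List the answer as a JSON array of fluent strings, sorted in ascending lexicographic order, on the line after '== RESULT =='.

Work backward from the goal:
  through step 2 (pick(b4,rmD,left)): drop {carry(b4,left)}, keep {ball_in(b1,rmD)}, require {ball_in(b4,rmD), free(left), robot_in(rmD)}
    → {ball_in(b1,rmD), ball_in(b4,rmD), free(left), robot_in(rmD)}
  through step 1 (drop(b3,rmD,left)): drop {free(left)}, keep {ball_in(b1,rmD), ball_in(b4,rmD), robot_in(rmD)}, require {carry(b3,left), robot_in(rmD)}
    → {ball_in(b1,rmD), ball_in(b4,rmD), carry(b3,left), robot_in(rmD)}

== RESULT ==
["ball_in(b1,rmD)", "ball_in(b4,rmD)", "carry(b3,left)", "robot_in(rmD)"]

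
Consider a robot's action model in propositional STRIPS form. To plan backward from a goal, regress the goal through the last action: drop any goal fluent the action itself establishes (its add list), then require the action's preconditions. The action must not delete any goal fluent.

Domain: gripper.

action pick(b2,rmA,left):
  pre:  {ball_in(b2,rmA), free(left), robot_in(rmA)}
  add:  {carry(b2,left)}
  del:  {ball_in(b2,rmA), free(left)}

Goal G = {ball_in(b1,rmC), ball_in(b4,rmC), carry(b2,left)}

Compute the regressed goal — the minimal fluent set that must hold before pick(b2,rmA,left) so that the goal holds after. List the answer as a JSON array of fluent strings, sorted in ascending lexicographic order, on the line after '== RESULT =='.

Regress:
  G ∩ del = {}  (empty — regression defined)
  G \ add = {ball_in(b1,rmC), ball_in(b4,rmC), carry(b2,left)} \ {carry(b2,left)} = {ball_in(b1,rmC), ball_in(b4,rmC)}
  ∪ pre   = {ball_in(b1,rmC), ball_in(b4,rmC)} ∪ {ball_in(b2,rmA), free(left), robot_in(rmA)}
          = {ball_in(b1,rmC), ball_in(b2,rmA), ball_in(b4,rmC), free(left), robot_in(rmA)}

== RESULT ==
["ball_in(b1,rmC)", "ball_in(b2,rmA)", "ball_in(b4,rmC)", "free(left)", "robot_in(rmA)"]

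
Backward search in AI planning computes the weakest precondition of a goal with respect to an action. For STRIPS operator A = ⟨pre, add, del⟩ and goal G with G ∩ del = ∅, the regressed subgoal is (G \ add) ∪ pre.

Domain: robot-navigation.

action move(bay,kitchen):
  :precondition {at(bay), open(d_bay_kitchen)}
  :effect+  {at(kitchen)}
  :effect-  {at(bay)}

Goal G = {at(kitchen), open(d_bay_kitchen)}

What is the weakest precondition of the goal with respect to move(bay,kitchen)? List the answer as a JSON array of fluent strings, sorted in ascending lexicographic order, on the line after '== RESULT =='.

Compute (G \ add) ∪ pre:
  G ∩ del = {}  (empty — regression defined)
  G \ add = {at(kitchen), open(d_bay_kitchen)} \ {at(kitchen)} = {open(d_bay_kitchen)}
  ∪ pre   = {open(d_bay_kitchen)} ∪ {at(bay), open(d_bay_kitchen)}
          = {at(bay), open(d_bay_kitchen)}

== RESULT ==
["at(bay)", "open(d_bay_kitchen)"]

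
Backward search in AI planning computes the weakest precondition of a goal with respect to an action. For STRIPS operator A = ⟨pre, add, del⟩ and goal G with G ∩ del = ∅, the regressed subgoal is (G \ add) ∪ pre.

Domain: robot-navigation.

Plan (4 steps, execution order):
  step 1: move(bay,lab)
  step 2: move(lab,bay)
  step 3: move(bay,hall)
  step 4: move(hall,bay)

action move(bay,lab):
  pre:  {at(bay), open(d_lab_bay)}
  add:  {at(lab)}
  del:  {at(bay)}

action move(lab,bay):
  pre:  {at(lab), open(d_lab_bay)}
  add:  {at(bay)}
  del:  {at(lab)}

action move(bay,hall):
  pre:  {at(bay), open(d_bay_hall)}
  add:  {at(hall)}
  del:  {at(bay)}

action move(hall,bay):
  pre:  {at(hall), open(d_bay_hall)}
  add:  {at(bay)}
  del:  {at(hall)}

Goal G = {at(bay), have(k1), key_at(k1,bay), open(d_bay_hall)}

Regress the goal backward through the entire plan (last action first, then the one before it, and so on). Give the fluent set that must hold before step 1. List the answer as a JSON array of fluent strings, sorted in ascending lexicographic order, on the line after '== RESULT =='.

Work backward from the goal:
  through step 4 (move(hall,bay)): drop {at(bay)}, keep {have(k1), key_at(k1,bay), open(d_bay_hall)}, require {at(hall), open(d_bay_hall)}
    → {at(hall), have(k1), key_at(k1,bay), open(d_bay_hall)}
  through step 3 (move(bay,hall)): drop {at(hall)}, keep {have(k1), key_at(k1,bay), open(d_bay_hall)}, require {at(bay), open(d_bay_hall)}
    → {at(bay), have(k1), key_at(k1,bay), open(d_bay_hall)}
  through step 2 (move(lab,bay)): drop {at(bay)}, keep {have(k1), key_at(k1,bay), open(d_bay_hall)}, require {at(lab), open(d_lab_bay)}
    → {at(lab), have(k1), key_at(k1,bay), open(d_bay_hall), open(d_lab_bay)}
  through step 1 (move(bay,lab)): drop {at(lab)}, keep {have(k1), key_at(k1,bay), open(d_bay_hall), open(d_lab_bay)}, require {at(bay), open(d_lab_bay)}
    → {at(bay), have(k1), key_at(k1,bay), open(d_bay_hall), open(d_lab_bay)}

== RESULT ==
["at(bay)", "have(k1)", "key_at(k1,bay)", "open(d_bay_hall)", "open(d_lab_bay)"]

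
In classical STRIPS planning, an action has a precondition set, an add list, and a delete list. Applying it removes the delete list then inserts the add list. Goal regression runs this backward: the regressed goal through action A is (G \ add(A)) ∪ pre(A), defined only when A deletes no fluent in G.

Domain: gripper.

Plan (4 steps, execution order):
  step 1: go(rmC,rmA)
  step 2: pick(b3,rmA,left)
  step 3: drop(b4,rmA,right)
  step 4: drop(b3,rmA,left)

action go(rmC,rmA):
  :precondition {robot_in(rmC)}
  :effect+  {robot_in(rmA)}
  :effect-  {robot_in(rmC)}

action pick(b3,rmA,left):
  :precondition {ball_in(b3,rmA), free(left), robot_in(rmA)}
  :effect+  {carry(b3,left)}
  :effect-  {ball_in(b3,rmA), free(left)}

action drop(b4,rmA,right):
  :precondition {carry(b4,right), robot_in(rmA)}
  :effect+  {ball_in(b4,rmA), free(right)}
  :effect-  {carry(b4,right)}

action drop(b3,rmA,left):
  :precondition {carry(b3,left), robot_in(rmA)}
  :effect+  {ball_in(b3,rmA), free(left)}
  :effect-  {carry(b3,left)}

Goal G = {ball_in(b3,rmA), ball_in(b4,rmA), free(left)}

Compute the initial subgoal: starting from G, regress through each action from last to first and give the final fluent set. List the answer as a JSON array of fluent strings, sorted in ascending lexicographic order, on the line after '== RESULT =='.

Work backward from the goal:
  through step 4 (drop(b3,rmA,left)): drop {ball_in(b3,rmA), free(left)}, keep {ball_in(b4,rmA)}, require {carry(b3,left), robot_in(rmA)}
    → {ball_in(b4,rmA), carry(b3,left), robot_in(rmA)}
  through step 3 (drop(b4,rmA,right)): drop {ball_in(b4,rmA)}, keep {carry(b3,left), robot_in(rmA)}, require {carry(b4,right), robot_in(rmA)}
    → {carry(b3,left), carry(b4,right), robot_in(rmA)}
  through step 2 (pick(b3,rmA,left)): drop {carry(b3,left)}, keep {carry(b4,right), robot_in(rmA)}, require {ball_in(b3,rmA), free(left), robot_in(rmA)}
    → {ball_in(b3,rmA), carry(b4,right), free(left), robot_in(rmA)}
  through step 1 (go(rmC,rmA)): drop {robot_in(rmA)}, keep {ball_in(b3,rmA), carry(b4,right), free(left)}, require {robot_in(rmC)}
    → {ball_in(b3,rmA), carry(b4,right), free(left), robot_in(rmC)}

== RESULT ==
["ball_in(b3,rmA)", "carry(b4,right)", "free(left)", "robot_in(rmC)"]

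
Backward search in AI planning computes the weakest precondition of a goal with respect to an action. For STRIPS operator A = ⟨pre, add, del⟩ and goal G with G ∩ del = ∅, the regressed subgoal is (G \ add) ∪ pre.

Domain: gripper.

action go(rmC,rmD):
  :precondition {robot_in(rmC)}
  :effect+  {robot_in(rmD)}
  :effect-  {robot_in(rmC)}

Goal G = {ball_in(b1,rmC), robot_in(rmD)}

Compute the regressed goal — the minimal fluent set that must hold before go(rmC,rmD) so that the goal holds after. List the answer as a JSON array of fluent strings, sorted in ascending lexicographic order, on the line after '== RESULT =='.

Compute (G \ add) ∪ pre:
  G ∩ del = {}  (empty — regression defined)
  G \ add = {ball_in(b1,rmC), robot_in(rmD)} \ {robot_in(rmD)} = {ball_in(b1,rmC)}
  ∪ pre   = {ball_in(b1,rmC)} ∪ {robot_in(rmC)}
          = {ball_in(b1,rmC), robot_in(rmC)}

== RESULT ==
["ball_in(b1,rmC)", "robot_in(rmC)"]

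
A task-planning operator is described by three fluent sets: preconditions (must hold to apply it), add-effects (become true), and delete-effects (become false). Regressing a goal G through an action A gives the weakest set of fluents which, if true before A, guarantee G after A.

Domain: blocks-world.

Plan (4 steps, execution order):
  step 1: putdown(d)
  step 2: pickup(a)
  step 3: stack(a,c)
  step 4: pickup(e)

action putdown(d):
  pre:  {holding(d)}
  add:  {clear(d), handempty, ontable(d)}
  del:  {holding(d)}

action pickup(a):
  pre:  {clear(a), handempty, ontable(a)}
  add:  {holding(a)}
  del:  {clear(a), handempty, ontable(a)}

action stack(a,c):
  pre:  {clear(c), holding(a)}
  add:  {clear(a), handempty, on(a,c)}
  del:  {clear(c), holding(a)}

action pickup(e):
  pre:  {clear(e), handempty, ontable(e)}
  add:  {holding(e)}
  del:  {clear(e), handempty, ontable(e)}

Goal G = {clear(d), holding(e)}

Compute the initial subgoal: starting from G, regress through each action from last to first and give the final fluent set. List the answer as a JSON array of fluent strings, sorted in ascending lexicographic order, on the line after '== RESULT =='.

Regress step by step:
  through step 4 (pickup(e)): drop {holding(e)}, keep {clear(d)}, require {clear(e), handempty, ontable(e)}
    → {clear(d), clear(e), handempty, ontable(e)}
  through step 3 (stack(a,c)): drop {handempty}, keep {clear(d), clear(e), ontable(e)}, require {clear(c), holding(a)}
    → {clear(c), clear(d), clear(e), holding(a), ontable(e)}
  through step 2 (pickup(a)): drop {holding(a)}, keep {clear(c), clear(d), clear(e), ontable(e)}, require {clear(a), handempty, ontable(a)}
    → {clear(a), clear(c), clear(d), clear(e), handempty, ontable(a), ontable(e)}
  through step 1 (putdown(d)): drop {clear(d), handempty}, keep {clear(a), clear(c), clear(e), ontable(a), ontable(e)}, require {holding(d)}
    → {clear(a), clear(c), clear(e), holding(d), ontable(a), ontable(e)}

== RESULT ==
["clear(a)", "clear(c)", "clear(e)", "holding(d)", "ontable(a)", "ontable(e)"]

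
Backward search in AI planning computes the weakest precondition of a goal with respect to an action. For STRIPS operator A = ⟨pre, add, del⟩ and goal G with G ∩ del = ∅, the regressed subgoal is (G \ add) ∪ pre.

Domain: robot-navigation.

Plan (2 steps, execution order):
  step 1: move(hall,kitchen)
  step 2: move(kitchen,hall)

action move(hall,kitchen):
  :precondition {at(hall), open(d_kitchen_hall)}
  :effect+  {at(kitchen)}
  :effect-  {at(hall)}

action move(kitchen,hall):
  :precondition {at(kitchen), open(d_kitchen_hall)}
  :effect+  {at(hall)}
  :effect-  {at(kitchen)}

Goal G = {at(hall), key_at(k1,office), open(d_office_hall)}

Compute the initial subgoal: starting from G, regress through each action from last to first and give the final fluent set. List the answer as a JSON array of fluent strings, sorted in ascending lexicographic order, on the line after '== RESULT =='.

Regress step by step:
  through step 2 (move(kitchen,hall)): drop {at(hall)}, keep {key_at(k1,office), open(d_office_hall)}, require {at(kitchen), open(d_kitchen_hall)}
    → {at(kitchen), key_at(k1,office), open(d_kitchen_hall), open(d_office_hall)}
  through step 1 (move(hall,kitchen)): drop {at(kitchen)}, keep {key_at(k1,office), open(d_kitchen_hall), open(d_office_hall)}, require {at(hall), open(d_kitchen_hall)}
    → {at(hall), key_at(k1,office), open(d_kitchen_hall), open(d_office_hall)}

== RESULT ==
["at(hall)", "key_at(k1,office)", "open(d_kitchen_hall)", "open(d_office_hall)"]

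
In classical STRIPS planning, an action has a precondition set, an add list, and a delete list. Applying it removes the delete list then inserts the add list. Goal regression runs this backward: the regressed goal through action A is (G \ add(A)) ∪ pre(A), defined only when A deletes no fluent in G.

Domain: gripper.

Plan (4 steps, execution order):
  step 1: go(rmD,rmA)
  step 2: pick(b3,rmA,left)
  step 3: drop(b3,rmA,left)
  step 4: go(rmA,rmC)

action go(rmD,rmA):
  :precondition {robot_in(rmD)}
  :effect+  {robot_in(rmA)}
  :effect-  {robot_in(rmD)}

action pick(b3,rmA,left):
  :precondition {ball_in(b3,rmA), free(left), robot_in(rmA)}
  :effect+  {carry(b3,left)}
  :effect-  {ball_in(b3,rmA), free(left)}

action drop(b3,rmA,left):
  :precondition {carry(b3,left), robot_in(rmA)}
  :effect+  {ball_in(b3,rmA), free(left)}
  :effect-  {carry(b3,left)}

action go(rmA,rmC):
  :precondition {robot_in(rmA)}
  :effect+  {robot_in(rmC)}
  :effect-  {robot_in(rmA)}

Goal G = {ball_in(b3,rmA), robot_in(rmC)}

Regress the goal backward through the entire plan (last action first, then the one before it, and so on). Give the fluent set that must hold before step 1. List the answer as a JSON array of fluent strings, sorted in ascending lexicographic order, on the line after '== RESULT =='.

Regress step by step:
  through step 4 (go(rmA,rmC)): drop {robot_in(rmC)}, keep {ball_in(b3,rmA)}, require {robot_in(rmA)}
    → {ball_in(b3,rmA), robot_in(rmA)}
  through step 3 (drop(b3,rmA,left)): drop {ball_in(b3,rmA)}, keep {robot_in(rmA)}, require {carry(b3,left), robot_in(rmA)}
    → {carry(b3,left), robot_in(rmA)}
  through step 2 (pick(b3,rmA,left)): drop {carry(b3,left)}, keep {robot_in(rmA)}, require {ball_in(b3,rmA), free(left), robot_in(rmA)}
    → {ball_in(b3,rmA), free(left), robot_in(rmA)}
  through step 1 (go(rmD,rmA)): drop {robot_in(rmA)}, keep {ball_in(b3,rmA), free(left)}, require {robot_in(rmD)}
    → {ball_in(b3,rmA), free(left), robot_in(rmD)}

== RESULT ==
["ball_in(b3,rmA)", "free(left)", "robot_in(rmD)"]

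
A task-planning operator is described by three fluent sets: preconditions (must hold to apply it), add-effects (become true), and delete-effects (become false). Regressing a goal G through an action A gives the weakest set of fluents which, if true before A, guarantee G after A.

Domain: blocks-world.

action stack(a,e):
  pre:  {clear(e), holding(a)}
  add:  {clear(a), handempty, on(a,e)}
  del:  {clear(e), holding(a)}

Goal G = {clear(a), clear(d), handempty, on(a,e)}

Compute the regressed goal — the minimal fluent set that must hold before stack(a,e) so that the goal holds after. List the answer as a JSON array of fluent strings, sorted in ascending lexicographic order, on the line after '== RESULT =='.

Compute (G \ add) ∪ pre:
  G ∩ del = {}  (empty — regression defined)
  G \ add = {clear(a), clear(d), handempty, on(a,e)} \ {clear(a), handempty, on(a,e)} = {clear(d)}
  ∪ pre   = {clear(d)} ∪ {clear(e), holding(a)}
          = {clear(d), clear(e), holding(a)}

== RESULT ==
["clear(d)", "clear(e)", "holding(a)"]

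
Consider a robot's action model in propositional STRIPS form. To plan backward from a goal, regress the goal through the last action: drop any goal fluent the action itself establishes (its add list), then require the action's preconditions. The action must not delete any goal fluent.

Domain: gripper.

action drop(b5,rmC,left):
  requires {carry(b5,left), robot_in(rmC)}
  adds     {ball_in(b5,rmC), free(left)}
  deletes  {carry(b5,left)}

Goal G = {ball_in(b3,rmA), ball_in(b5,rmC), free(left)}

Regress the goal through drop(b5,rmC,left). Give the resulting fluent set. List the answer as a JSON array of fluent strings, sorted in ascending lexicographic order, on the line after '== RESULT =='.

Regress:
  G ∩ del = {}  (empty — regression defined)
  G \ add = {ball_in(b3,rmA), ball_in(b5,rmC), free(left)} \ {ball_in(b5,rmC), free(left)} = {ball_in(b3,rmA)}
  ∪ pre   = {ball_in(b3,rmA)} ∪ {carry(b5,left), robot_in(rmC)}
          = {ball_in(b3,rmA), carry(b5,left), robot_in(rmC)}

== RESULT ==
["ball_in(b3,rmA)", "carry(b5,left)", "robot_in(rmC)"]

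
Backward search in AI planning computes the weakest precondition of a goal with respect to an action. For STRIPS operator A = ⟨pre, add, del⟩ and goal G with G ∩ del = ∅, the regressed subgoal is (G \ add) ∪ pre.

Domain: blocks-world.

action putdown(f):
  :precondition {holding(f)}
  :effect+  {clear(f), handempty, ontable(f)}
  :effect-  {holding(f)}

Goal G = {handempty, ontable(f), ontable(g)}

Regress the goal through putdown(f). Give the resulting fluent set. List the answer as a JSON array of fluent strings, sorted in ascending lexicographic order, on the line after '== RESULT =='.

Compute (G \ add) ∪ pre:
  G ∩ del = {}  (empty — regression defined)
  G \ add = {handempty, ontable(f), ontable(g)} \ {clear(f), handempty, ontable(f)} = {ontable(g)}
  ∪ pre   = {ontable(g)} ∪ {holding(f)}
          = {holding(f), ontable(g)}

== RESULT ==
["holding(f)", "ontable(g)"]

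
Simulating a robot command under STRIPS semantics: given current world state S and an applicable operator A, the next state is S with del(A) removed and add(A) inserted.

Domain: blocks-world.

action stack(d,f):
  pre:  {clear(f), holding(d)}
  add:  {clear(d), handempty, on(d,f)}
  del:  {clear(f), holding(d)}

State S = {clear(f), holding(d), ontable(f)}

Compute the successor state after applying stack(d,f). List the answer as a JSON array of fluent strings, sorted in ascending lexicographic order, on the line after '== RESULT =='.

Progress:
  pre ⊆ S: {clear(f), holding(d)} ⊆ S  — applicable
  S \ del = {ontable(f)}
  ∪ add   = {clear(d), handempty, on(d,f), ontable(f)}

== RESULT ==
["clear(d)", "handempty", "on(d,f)", "ontable(f)"]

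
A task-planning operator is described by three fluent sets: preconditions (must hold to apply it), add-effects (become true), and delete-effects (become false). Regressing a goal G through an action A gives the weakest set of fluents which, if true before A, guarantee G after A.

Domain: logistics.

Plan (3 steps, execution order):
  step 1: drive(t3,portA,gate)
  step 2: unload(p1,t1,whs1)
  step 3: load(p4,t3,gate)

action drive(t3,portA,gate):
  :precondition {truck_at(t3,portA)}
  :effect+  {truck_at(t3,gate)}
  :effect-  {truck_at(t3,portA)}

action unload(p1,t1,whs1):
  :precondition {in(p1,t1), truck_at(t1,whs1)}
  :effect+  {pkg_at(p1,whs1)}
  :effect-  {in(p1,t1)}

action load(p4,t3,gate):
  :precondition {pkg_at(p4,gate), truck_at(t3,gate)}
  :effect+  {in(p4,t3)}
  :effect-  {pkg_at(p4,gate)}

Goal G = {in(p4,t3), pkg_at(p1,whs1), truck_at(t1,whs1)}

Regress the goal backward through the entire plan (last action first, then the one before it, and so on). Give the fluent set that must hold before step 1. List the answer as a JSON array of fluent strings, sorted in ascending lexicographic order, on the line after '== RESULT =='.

Work backward from the goal:
  through step 3 (load(p4,t3,gate)): drop {in(p4,t3)}, keep {pkg_at(p1,whs1), truck_at(t1,whs1)}, require {pkg_at(p4,gate), truck_at(t3,gate)}
    → {pkg_at(p1,whs1), pkg_at(p4,gate), truck_at(t1,whs1), truck_at(t3,gate)}
  through step 2 (unload(p1,t1,whs1)): drop {pkg_at(p1,whs1)}, keep {pkg_at(p4,gate), truck_at(t1,whs1), truck_at(t3,gate)}, require {in(p1,t1), truck_at(t1,whs1)}
    → {in(p1,t1), pkg_at(p4,gate), truck_at(t1,whs1), truck_at(t3,gate)}
  through step 1 (drive(t3,portA,gate)): drop {truck_at(t3,gate)}, keep {in(p1,t1), pkg_at(p4,gate), truck_at(t1,whs1)}, require {truck_at(t3,portA)}
    → {in(p1,t1), pkg_at(p4,gate), truck_at(t1,whs1), truck_at(t3,portA)}

== RESULT ==
["in(p1,t1)", "pkg_at(p4,gate)", "truck_at(t1,whs1)", "truck_at(t3,portA)"]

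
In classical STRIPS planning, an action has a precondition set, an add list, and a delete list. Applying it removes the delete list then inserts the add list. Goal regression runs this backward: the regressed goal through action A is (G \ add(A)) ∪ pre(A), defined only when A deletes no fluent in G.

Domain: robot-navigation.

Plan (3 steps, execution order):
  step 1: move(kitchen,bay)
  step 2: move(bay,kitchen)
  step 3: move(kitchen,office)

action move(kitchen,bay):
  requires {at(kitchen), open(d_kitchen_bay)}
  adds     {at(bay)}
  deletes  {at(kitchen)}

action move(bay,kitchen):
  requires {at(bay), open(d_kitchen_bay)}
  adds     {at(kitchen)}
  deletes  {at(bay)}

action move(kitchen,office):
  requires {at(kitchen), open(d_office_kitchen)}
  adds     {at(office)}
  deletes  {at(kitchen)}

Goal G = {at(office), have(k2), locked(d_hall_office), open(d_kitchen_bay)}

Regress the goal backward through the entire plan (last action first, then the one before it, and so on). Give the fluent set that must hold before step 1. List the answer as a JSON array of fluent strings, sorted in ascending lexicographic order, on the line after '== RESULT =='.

Regress step by step:
  through step 3 (move(kitchen,office)): drop {at(office)}, keep {have(k2), locked(d_hall_office), open(d_kitchen_bay)}, require {at(kitchen), open(d_office_kitchen)}
    → {at(kitchen), have(k2), locked(d_hall_office), open(d_kitchen_bay), open(d_office_kitchen)}
  through step 2 (move(bay,kitchen)): drop {at(kitchen)}, keep {have(k2), locked(d_hall_office), open(d_kitchen_bay), open(d_office_kitchen)}, require {at(bay), open(d_kitchen_bay)}
    → {at(bay), have(k2), locked(d_hall_office), open(d_kitchen_bay), open(d_office_kitchen)}
  through step 1 (move(kitchen,bay)): drop {at(bay)}, keep {have(k2), locked(d_hall_office), open(d_kitchen_bay), open(d_office_kitchen)}, require {at(kitchen), open(d_kitchen_bay)}
    → {at(kitchen), have(k2), locked(d_hall_office), open(d_kitchen_bay), open(d_office_kitchen)}

== RESULT ==
["at(kitchen)", "have(k2)", "locked(d_hall_office)", "open(d_kitchen_bay)", "open(d_office_kitchen)"]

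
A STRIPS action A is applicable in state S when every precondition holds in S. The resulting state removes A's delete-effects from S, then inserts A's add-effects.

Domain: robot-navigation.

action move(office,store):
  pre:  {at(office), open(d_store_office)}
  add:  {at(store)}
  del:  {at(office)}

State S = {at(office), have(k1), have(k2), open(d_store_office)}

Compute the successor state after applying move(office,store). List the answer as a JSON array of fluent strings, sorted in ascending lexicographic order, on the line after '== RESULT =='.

Progress:
  pre ⊆ S: {at(office), open(d_store_office)} ⊆ S  — applicable
  S \ del = {have(k1), have(k2), open(d_store_office)}
  ∪ add   = {at(store), have(k1), have(k2), open(d_store_office)}

== RESULT ==
["at(store)", "have(k1)", "have(k2)", "open(d_store_office)"]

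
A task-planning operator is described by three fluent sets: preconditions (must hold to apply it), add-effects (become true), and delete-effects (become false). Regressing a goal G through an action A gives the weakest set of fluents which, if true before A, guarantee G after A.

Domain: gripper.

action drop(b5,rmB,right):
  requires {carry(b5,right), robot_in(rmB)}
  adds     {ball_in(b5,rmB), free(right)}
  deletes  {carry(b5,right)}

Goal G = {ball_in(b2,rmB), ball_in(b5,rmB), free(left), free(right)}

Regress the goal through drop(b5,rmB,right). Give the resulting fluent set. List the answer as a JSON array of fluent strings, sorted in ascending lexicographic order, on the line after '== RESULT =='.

Compute (G \ add) ∪ pre:
  G ∩ del = {}  (empty — regression defined)
  G \ add = {ball_in(b2,rmB), ball_in(b5,rmB), free(left), free(right)} \ {ball_in(b5,rmB), free(right)} = {ball_in(b2,rmB), free(left)}
  ∪ pre   = {ball_in(b2,rmB), free(left)} ∪ {carry(b5,right), robot_in(rmB)}
          = {ball_in(b2,rmB), carry(b5,right), free(left), robot_in(rmB)}

== RESULT ==
["ball_in(b2,rmB)", "carry(b5,right)", "free(left)", "robot_in(rmB)"]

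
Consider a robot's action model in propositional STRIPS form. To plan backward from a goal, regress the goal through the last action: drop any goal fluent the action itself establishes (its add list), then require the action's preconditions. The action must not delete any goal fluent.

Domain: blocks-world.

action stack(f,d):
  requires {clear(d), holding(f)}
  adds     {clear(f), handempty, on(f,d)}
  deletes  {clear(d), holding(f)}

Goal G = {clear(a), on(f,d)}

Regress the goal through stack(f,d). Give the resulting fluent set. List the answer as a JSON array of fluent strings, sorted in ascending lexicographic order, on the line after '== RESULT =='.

Regress:
  G ∩ del = {}  (empty — regression defined)
  G \ add = {clear(a), on(f,d)} \ {clear(f), handempty, on(f,d)} = {clear(a)}
  ∪ pre   = {clear(a)} ∪ {clear(d), holding(f)}
          = {clear(a), clear(d), holding(f)}

== RESULT ==
["clear(a)", "clear(d)", "holding(f)"]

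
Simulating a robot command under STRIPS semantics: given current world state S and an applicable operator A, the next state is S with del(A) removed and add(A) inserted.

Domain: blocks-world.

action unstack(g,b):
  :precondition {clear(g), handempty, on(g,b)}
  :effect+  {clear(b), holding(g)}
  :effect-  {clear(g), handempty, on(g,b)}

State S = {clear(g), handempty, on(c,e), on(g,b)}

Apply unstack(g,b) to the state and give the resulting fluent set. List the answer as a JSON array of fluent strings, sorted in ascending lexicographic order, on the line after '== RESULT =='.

Compute (S \ del) ∪ add:
  pre ⊆ S: {clear(g), handempty, on(g,b)} ⊆ S  — applicable
  S \ del = {on(c,e)}
  ∪ add   = {clear(b), holding(g), on(c,e)}

== RESULT ==
["clear(b)", "holding(g)", "on(c,e)"]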